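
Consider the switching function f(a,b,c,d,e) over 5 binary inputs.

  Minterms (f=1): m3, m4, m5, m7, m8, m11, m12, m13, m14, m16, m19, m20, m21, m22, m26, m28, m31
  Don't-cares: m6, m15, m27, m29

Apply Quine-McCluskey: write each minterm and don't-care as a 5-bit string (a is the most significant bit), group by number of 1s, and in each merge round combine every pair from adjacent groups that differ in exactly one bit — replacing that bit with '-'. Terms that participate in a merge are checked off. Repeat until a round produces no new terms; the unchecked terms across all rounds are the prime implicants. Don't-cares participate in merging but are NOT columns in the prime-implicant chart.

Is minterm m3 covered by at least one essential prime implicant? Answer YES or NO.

YES

[col 0] 00011*, 00100*, 00101*, 00110*, 00111*, 01000*, 01011*, 01100*, 01101*, 01110*, 01111*, 10000*, 10011*, 10100*, 10101*, 10110*, 11010*, 11011*, 11100*, 11101*, 11111*
[col 1] -0011*, -0100*, -0101*, -0110*, -1011*, -1100*, -1101*, -1111*, 0-011*, 0-100*, 0-101*, 0-110*, 0-111*, 00-11*, 001-0*, 001-1*, 0010-*, 0011-*, 01-00, 01-11*, 011-0*, 011-1*, 0110-*, 0111-*, 1-011*, 1-100*, 1-101*, 10-00, 101-0*, 1010-*, 11-11*, 1101-, 111-1*, 1110-*
[col 2] --011, --100*, --101*, -01-0, -010-*, -1-11, -11-1, -110-*, 0--11, 0-1-0*, 0-1-1*, 0-10-*, 0-11-*, 001--*, 011--*, 1-10-*
[col 3] --10-, 0-1--
Prime implicants: --011, --10-, -01-0, -1-11, -11-1, 0--11, 0-1--, 01-00, 10-00, 1101-
PI chart (minterm → PIs covering it):
  3 | --011,0--11
  4 | --10-,-01-0,0-1--
  5 | --10-,0-1--
  7 | 0--11,0-1--
  8 | 01-00  (sole → essential)
  11 | --011,-1-11,0--11
  12 | --10-,0-1--,01-00
  13 | --10-,-11-1,0-1--
  14 | 0-1--  (sole → essential)
  16 | 10-00  (sole → essential)
  19 | --011  (sole → essential)
  20 | --10-,-01-0,10-00
  21 | --10-  (sole → essential)
  22 | -01-0  (sole → essential)
  26 | 1101-  (sole → essential)
  28 | --10-  (sole → essential)
  31 | -1-11,-11-1
Essential prime implicants: --011, --10-, -01-0, 0-1--, 01-00, 10-00, 1101-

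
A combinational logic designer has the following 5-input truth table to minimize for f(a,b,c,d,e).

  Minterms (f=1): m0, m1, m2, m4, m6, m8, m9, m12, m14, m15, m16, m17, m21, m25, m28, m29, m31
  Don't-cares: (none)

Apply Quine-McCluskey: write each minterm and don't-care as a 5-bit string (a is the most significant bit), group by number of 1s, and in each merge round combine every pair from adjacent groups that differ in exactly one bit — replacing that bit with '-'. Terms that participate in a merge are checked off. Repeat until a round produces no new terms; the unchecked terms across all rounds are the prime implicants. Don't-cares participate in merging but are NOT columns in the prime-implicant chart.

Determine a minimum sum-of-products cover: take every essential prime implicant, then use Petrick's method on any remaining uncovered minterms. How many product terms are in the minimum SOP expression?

size-2^0 implicants → 00000(✓)  00001(✓)  00010(✓)  00100(✓)  00110(✓)  01000(✓)  01001(✓)  01100(✓)  01110(✓)  01111(✓)  10000(✓)  10001(✓)  10101(✓)  11001(✓)  11100(✓)  11101(✓)  11111(✓)
size-2^1 implicants → -0000(✓)  -0001(✓)  -1001(✓)  -1100  -1111  0-000(✓)  0-001(✓)  0-100(✓)  0-110(✓)  00-00(✓)  00-10(✓)  000-0(✓)  0000-(✓)  001-0(✓)  01-00(✓)  0100-(✓)  011-0(✓)  0111-  1-001(✓)  1-101(✓)  10-01(✓)  1000-(✓)  11-01(✓)  111-1  1110-
size-2^2 implicants → --001  -000-  0--00  0-00-  0-1-0  00--0  1--01
Unchecked terms (primes): --001, -000-, -1100, -1111, 0--00, 0-00-, 0-1-0, 00--0, 0111-, 1--01, 111-1, 1110-
Minterm coverage:
  m0 ⊆ -000-,0--00,0-00-,00--0
  m1 ⊆ --001,-000-,0-00-
  m2 ⊆ 00--0 [E]
  m4 ⊆ 0--00,0-1-0,00--0
  m6 ⊆ 0-1-0,00--0
  m8 ⊆ 0--00,0-00-
  m9 ⊆ --001,0-00-
  m12 ⊆ -1100,0--00,0-1-0
  m14 ⊆ 0-1-0,0111-
  m15 ⊆ -1111,0111-
  m16 ⊆ -000- [E]
  m17 ⊆ --001,-000-,1--01
  m21 ⊆ 1--01 [E]
  m25 ⊆ --001,1--01
  m28 ⊆ -1100,1110-
  m29 ⊆ 1--01,111-1,1110-
  m31 ⊆ -1111,111-1
E = {-000-, 00--0, 1--01}
Petrick residual → -1100, -1111, 0-00-, 0-1-0
Cover = b'c'd' + bcd'e' + bcde + a'c'd' + a'ce' + a'b'e' + ad'e  |cover|=7

7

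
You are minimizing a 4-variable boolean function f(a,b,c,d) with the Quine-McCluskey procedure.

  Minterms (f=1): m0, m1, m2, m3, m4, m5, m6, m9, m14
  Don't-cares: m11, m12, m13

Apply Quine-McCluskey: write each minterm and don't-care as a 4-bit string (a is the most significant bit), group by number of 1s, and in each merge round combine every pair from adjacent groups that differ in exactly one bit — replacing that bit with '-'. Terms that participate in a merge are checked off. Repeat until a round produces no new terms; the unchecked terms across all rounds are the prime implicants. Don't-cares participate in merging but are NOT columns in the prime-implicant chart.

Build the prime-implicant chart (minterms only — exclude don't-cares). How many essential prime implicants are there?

1

size-2^0 implicants → 0000(✓)  0001(✓)  0010(✓)  0011(✓)  0100(✓)  0101(✓)  0110(✓)  1001(✓)  1011(✓)  1100(✓)  1101(✓)  1110(✓)
size-2^1 implicants → -001(✓)  -011(✓)  -100(✓)  -101(✓)  -110(✓)  0-00(✓)  0-01(✓)  0-10(✓)  00-0(✓)  00-1(✓)  000-(✓)  001-(✓)  01-0(✓)  010-(✓)  1-01(✓)  10-1(✓)  11-0(✓)  110-(✓)
size-2^2 implicants → --01  -0-1  -1-0  -10-  0--0  0-0-  00--
Unchecked terms (primes): --01, -0-1, -1-0, -10-, 0--0, 0-0-, 00--
Minterm coverage:
  m0 ⊆ 0--0,0-0-,00--
  m1 ⊆ --01,-0-1,0-0-,00--
  m2 ⊆ 0--0,00--
  m3 ⊆ -0-1,00--
  m4 ⊆ -1-0,-10-,0--0,0-0-
  m5 ⊆ --01,-10-,0-0-
  m6 ⊆ -1-0,0--0
  m9 ⊆ --01,-0-1
  m14 ⊆ -1-0 [E]
E = {-1-0}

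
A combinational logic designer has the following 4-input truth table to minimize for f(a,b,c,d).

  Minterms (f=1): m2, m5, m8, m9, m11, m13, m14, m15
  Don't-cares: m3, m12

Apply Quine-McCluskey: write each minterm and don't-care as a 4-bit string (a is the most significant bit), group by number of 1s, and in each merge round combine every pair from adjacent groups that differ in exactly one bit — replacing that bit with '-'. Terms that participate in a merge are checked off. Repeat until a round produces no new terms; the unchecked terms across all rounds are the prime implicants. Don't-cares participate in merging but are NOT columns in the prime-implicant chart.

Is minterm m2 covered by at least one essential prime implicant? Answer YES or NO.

[col 0] 0010*, 0011*, 0101*, 1000*, 1001*, 1011*, 1100*, 1101*, 1110*, 1111*
[col 1] -011, -101, 001-, 1-00*, 1-01*, 1-11*, 10-1*, 100-*, 11-0*, 11-1*, 110-*, 111-*
[col 2] 1--1, 1-0-, 11--
Prime implicants: -011, -101, 001-, 1--1, 1-0-, 11--
PI chart (minterm → PIs covering it):
  2 | 001-  (sole → essential)
  5 | -101  (sole → essential)
  8 | 1-0-  (sole → essential)
  9 | 1--1,1-0-
  11 | -011,1--1
  13 | -101,1--1,1-0-,11--
  14 | 11--  (sole → essential)
  15 | 1--1,11--
Essential prime implicants: -101, 001-, 1-0-, 11--

YES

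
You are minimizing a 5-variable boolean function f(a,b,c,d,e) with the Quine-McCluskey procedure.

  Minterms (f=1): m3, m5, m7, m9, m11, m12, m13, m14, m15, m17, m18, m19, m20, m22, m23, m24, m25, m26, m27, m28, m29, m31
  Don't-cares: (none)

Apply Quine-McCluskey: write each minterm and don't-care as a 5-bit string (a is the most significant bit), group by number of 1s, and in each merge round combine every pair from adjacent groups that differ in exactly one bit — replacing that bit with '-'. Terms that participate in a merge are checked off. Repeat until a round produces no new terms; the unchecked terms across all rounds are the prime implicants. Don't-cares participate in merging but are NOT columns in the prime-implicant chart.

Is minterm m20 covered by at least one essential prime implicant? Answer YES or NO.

[col 0] 00011*, 00101*, 00111*, 01001*, 01011*, 01100*, 01101*, 01110*, 01111*, 10001*, 10010*, 10011*, 10100*, 10110*, 10111*, 11000*, 11001*, 11010*, 11011*, 11100*, 11101*, 11111*
[col 1] -0011*, -0111*, -1001*, -1011*, -1100*, -1101*, -1111*, 0-011*, 0-101*, 0-111*, 00-11*, 001-1*, 01-01*, 01-11*, 010-1*, 011-0*, 011-1*, 0110-*, 0111-*, 1-001*, 1-010*, 1-011*, 1-100, 1-111*, 10-10*, 10-11*, 100-1*, 1001-*, 101-0, 1011-*, 11-00*, 11-01*, 11-11*, 110-0*, 110-1*, 1100-*, 1101-*, 111-1*, 1110-*
[col 2] --011*, --111*, -0-11*, -1-01*, -1-11*, -10-1*, -11-1*, -110-, 0--11*, 0-1-1, 01--1*, 011--, 1--11*, 1-0-1, 1-01-, 10-1-, 11--1*, 11-0-, 110--
[col 3] ---11, -1--1
Prime implicants: ---11, -1--1, -110-, 0-1-1, 011--, 1-0-1, 1-01-, 1-100, 10-1-, 101-0, 11-0-, 110--
PI chart (minterm → PIs covering it):
  3 | ---11  (sole → essential)
  5 | 0-1-1  (sole → essential)
  7 | ---11,0-1-1
  9 | -1--1  (sole → essential)
  11 | ---11,-1--1
  12 | -110-,011--
  13 | -1--1,-110-,0-1-1,011--
  14 | 011--  (sole → essential)
  15 | ---11,-1--1,0-1-1,011--
  17 | 1-0-1  (sole → essential)
  18 | 1-01-,10-1-
  19 | ---11,1-0-1,1-01-,10-1-
  20 | 1-100,101-0
  22 | 10-1-,101-0
  23 | ---11,10-1-
  24 | 11-0-,110--
  25 | -1--1,1-0-1,11-0-,110--
  26 | 1-01-,110--
  27 | ---11,-1--1,1-0-1,1-01-,110--
  28 | -110-,1-100,11-0-
  29 | -1--1,-110-,11-0-
  31 | ---11,-1--1
Essential prime implicants: ---11, -1--1, 0-1-1, 011--, 1-0-1

NO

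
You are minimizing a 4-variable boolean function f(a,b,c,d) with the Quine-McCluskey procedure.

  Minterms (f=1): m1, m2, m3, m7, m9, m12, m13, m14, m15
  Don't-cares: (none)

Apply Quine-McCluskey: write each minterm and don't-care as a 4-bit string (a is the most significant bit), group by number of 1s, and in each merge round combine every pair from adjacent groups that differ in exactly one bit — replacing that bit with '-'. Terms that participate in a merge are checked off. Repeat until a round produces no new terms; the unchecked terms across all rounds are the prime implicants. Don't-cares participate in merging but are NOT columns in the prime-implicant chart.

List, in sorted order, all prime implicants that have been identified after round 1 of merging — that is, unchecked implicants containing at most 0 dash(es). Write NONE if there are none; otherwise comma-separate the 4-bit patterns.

NONE

size-2^0 implicants → 0001(✓)  0010(✓)  0011(✓)  0111(✓)  1001(✓)  1100(✓)  1101(✓)  1110(✓)  1111(✓)
size-2^1 implicants → -001  -111  0-11  00-1  001-  1-01  11-0(✓)  11-1(✓)  110-(✓)  111-(✓)
size-2^2 implicants → 11--
Unchecked terms (primes): -001, -111, 0-11, 00-1, 001-, 1-01, 11--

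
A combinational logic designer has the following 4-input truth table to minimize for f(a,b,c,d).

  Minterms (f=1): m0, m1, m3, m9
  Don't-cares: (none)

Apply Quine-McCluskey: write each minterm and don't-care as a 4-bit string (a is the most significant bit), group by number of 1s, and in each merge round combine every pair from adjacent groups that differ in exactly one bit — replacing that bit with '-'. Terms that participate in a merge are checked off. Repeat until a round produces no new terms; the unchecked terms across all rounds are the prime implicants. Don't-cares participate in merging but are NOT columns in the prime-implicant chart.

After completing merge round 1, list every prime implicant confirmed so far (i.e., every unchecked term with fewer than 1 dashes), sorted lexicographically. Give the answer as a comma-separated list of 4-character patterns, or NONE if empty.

size-2^0 implicants → 0000(✓)  0001(✓)  0011(✓)  1001(✓)
size-2^1 implicants → -001  00-1  000-
Unchecked terms (primes): -001, 00-1, 000-

NONE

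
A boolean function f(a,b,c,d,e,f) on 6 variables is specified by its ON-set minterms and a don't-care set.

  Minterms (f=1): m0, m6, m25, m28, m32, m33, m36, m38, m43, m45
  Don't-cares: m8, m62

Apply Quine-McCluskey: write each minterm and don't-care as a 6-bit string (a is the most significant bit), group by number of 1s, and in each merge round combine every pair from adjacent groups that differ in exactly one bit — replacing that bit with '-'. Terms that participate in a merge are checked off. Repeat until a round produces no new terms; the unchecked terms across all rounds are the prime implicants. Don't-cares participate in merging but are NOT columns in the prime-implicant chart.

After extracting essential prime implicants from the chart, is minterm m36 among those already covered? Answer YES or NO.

[col 0] 000000*, 000110*, 001000*, 011001, 011100, 100000*, 100001*, 100100*, 100110*, 101011, 101101, 111110
[col 1] -00000, -00110, 00-000, 100-00, 10000-, 1001-0
Prime implicants: -00000, -00110, 00-000, 011001, 011100, 100-00, 10000-, 1001-0, 101011, 101101, 111110
PI chart (minterm → PIs covering it):
  0 | -00000,00-000
  6 | -00110  (sole → essential)
  25 | 011001  (sole → essential)
  28 | 011100  (sole → essential)
  32 | -00000,100-00,10000-
  33 | 10000-  (sole → essential)
  36 | 100-00,1001-0
  38 | -00110,1001-0
  43 | 101011  (sole → essential)
  45 | 101101  (sole → essential)
Essential prime implicants: -00110, 011001, 011100, 10000-, 101011, 101101

NO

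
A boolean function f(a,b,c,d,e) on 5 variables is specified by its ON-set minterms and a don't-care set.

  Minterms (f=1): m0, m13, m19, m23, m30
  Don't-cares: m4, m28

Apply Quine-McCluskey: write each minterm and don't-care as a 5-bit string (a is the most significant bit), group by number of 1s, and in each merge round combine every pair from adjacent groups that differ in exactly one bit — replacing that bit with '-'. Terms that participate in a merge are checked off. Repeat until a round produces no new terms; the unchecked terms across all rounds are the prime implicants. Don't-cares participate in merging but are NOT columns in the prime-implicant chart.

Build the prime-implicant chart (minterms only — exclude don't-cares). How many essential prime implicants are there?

Round 0: 00000✓ 00100✓ 01101 10011✓ 10111✓ 11100✓ 11110✓
Round 1: 00-00 10-11 111-0
PIs = {00-00, 01101, 10-11, 111-0}
Coverage chart:
  m0: 00-00 ←essential
  m13: 01101 ←essential
  m19: 10-11 ←essential
  m23: 10-11 ←essential
  m30: 111-0 ←essential
Essential: 00-00, 01101, 10-11, 111-0

4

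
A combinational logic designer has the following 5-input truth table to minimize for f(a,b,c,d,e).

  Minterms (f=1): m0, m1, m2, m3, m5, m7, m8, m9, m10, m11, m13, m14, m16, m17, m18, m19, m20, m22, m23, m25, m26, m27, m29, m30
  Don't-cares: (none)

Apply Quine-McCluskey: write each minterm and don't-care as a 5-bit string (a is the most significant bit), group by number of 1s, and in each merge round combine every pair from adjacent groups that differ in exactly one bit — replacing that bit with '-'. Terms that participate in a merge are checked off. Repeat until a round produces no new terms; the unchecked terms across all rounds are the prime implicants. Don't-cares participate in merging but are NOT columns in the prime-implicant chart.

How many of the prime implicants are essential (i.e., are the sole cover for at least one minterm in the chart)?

4

Round 0: 00000✓ 00001✓ 00010✓ 00011✓ 00101✓ 00111✓ 01000✓ 01001✓ 01010✓ 01011✓ 01101✓ 01110✓ 10000✓ 10001✓ 10010✓ 10011✓ 10100✓ 10110✓ 10111✓ 11001✓ 11010✓ 11011✓ 11101✓ 11110✓
Round 1: -0000✓ -0001✓ -0010✓ -0011✓ -0111✓ -1001✓ -1010✓ -1011✓ -1101✓ -1110✓ 0-000✓ 0-001✓ 0-010✓ 0-011✓ 0-101✓ 00-01✓ 00-11✓ 000-0✓ 000-1✓ 0000-✓ 0001-✓ 001-1✓ 01-01✓ 01-10✓ 010-0✓ 010-1✓ 0100-✓ 0101-✓ 1-001✓ 1-010✓ 1-011✓ 1-110✓ 10-00✓ 10-10✓ 10-11✓ 100-0✓ 100-1✓ 1000-✓ 1001-✓ 101-0✓ 1011-✓ 11-01✓ 11-10✓ 110-1✓ 1101-✓
Round 2: --001✓ --010✓ --011✓ -0-11 -00-0✓ -00-1✓ -000-✓ -001-✓ -1-01 -1-10 -10-1✓ -101-✓ 0--01 0-0-0✓ 0-0-1✓ 0-00-✓ 0-01-✓ 00--1 000--✓ 010--✓ 1--10 1-0-1✓ 1-01-✓ 10--0 10-1- 100--✓
Round 3: --0-1 --01- -00-- 0-0--
PIs = {--0-1, --01-, -0-11, -00--, -1-01, -1-10, 0--01, 0-0--, 00--1, 1--10, 10--0, 10-1-}
Coverage chart:
  m0: -00--,0-0--
  m1: --0-1,-00--,0--01,0-0--,00--1
  m2: --01-,-00--,0-0--
  m3: --0-1,--01-,-0-11,-00--,0-0--,00--1
  m5: 0--01,00--1
  m7: -0-11,00--1
  m8: 0-0-- ←essential
  m9: --0-1,-1-01,0--01,0-0--
  m10: --01-,-1-10,0-0--
  m11: --0-1,--01-,0-0--
  m13: -1-01,0--01
  m14: -1-10 ←essential
  m16: -00--,10--0
  m17: --0-1,-00--
  m18: --01-,-00--,1--10,10--0,10-1-
  m19: --0-1,--01-,-0-11,-00--,10-1-
  m20: 10--0 ←essential
  m22: 1--10,10--0,10-1-
  m23: -0-11,10-1-
  m25: --0-1,-1-01
  m26: --01-,-1-10,1--10
  m27: --0-1,--01-
  m29: -1-01 ←essential
  m30: -1-10,1--10
Essential: -1-01, -1-10, 0-0--, 10--0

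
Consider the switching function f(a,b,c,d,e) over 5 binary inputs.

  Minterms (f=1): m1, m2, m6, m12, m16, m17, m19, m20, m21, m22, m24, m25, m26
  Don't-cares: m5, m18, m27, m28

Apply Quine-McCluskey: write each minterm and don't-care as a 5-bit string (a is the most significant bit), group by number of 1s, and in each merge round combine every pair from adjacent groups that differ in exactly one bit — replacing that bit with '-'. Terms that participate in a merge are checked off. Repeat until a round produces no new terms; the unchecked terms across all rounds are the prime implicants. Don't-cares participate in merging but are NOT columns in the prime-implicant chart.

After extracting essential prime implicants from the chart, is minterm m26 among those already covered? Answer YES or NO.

YES

Round 0: 00001✓ 00010✓ 00101✓ 00110✓ 01100✓ 10000✓ 10001✓ 10010✓ 10011✓ 10100✓ 10101✓ 10110✓ 11000✓ 11001✓ 11010✓ 11011✓ 11100✓
Round 1: -0001✓ -0010✓ -0101✓ -0110✓ -1100 00-01✓ 00-10✓ 1-000✓ 1-001✓ 1-010✓ 1-011✓ 1-100✓ 10-00✓ 10-01✓ 10-10✓ 100-0✓ 100-1✓ 1000-✓ 1001-✓ 101-0✓ 1010-✓ 11-00✓ 110-0✓ 110-1✓ 1100-✓ 1101-✓
Round 2: -0-01 -0-10 1--00 1-0-0✓ 1-0-1✓ 1-00-✓ 1-01-✓ 10--0 10-0- 100--✓ 110--✓
Round 3: 1-0--
PIs = {-0-01, -0-10, -1100, 1--00, 1-0--, 10--0, 10-0-}
Coverage chart:
  m1: -0-01 ←essential
  m2: -0-10 ←essential
  m6: -0-10 ←essential
  m12: -1100 ←essential
  m16: 1--00,1-0--,10--0,10-0-
  m17: -0-01,1-0--,10-0-
  m19: 1-0-- ←essential
  m20: 1--00,10--0,10-0-
  m21: -0-01,10-0-
  m22: -0-10,10--0
  m24: 1--00,1-0--
  m25: 1-0-- ←essential
  m26: 1-0-- ←essential
Essential: -0-01, -0-10, -1100, 1-0--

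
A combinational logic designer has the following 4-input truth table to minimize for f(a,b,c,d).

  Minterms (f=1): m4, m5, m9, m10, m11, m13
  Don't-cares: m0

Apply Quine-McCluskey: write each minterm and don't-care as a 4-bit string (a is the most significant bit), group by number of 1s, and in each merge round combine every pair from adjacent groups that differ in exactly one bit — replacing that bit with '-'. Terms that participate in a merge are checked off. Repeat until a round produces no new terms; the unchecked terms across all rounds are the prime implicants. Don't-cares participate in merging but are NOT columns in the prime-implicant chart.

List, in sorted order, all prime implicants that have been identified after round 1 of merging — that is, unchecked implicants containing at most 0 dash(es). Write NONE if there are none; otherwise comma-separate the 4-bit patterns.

size-2^0 implicants → 0000(✓)  0100(✓)  0101(✓)  1001(✓)  1010(✓)  1011(✓)  1101(✓)
size-2^1 implicants → -101  0-00  010-  1-01  10-1  101-
Unchecked terms (primes): -101, 0-00, 010-, 1-01, 10-1, 101-

NONE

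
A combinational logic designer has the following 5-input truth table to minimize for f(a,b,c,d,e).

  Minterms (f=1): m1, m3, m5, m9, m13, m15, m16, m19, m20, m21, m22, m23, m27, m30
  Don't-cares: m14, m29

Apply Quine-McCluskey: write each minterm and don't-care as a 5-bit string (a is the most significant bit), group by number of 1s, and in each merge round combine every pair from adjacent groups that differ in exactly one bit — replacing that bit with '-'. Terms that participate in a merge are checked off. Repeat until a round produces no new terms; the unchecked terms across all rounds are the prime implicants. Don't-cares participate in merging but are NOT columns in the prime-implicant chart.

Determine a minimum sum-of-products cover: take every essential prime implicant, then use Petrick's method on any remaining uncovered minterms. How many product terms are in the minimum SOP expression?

7

[col 0] 00001*, 00011*, 00101*, 01001*, 01101*, 01110*, 01111*, 10000*, 10011*, 10100*, 10101*, 10110*, 10111*, 11011*, 11101*, 11110*
[col 1] -0011, -0101*, -1101*, -1110, 0-001*, 0-101*, 00-01*, 000-1, 01-01*, 011-1, 0111-, 1-011, 1-101*, 1-110, 10-00, 10-11, 101-0*, 101-1*, 1010-*, 1011-*
[col 2] --101, 0--01, 101--
Prime implicants: --101, -0011, -1110, 0--01, 000-1, 011-1, 0111-, 1-011, 1-110, 10-00, 10-11, 101--
PI chart (minterm → PIs covering it):
  1 | 0--01,000-1
  3 | -0011,000-1
  5 | --101,0--01
  9 | 0--01  (sole → essential)
  13 | --101,0--01,011-1
  15 | 011-1,0111-
  16 | 10-00  (sole → essential)
  19 | -0011,1-011,10-11
  20 | 10-00,101--
  21 | --101,101--
  22 | 1-110,101--
  23 | 10-11,101--
  27 | 1-011  (sole → essential)
  30 | -1110,1-110
Essential prime implicants: 0--01, 1-011, 10-00
Petrick residual → -0011, -1110, 011-1, 101--
Minimum SOP uses 7 PIs: b'c'de + bcde' + a'd'e + a'bce + ac'de + ab'd'e' + ab'c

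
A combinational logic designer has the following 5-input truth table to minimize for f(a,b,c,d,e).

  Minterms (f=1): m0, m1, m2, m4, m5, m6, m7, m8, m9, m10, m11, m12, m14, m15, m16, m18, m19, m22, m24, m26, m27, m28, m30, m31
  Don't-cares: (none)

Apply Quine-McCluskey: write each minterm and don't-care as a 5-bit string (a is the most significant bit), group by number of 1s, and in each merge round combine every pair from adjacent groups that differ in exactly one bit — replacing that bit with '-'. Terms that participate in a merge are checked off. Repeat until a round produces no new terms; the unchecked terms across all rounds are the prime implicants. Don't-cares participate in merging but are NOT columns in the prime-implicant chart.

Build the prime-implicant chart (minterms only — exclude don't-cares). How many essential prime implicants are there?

5

Round 0: 00000✓ 00001✓ 00010✓ 00100✓ 00101✓ 00110✓ 00111✓ 01000✓ 01001✓ 01010✓ 01011✓ 01100✓ 01110✓ 01111✓ 10000✓ 10010✓ 10011✓ 10110✓ 11000✓ 11010✓ 11011✓ 11100✓ 11110✓ 11111✓
Round 1: -0000✓ -0010✓ -0110✓ -1000✓ -1010✓ -1011✓ -1100✓ -1110✓ -1111✓ 0-000✓ 0-001✓ 0-010✓ 0-100✓ 0-110✓ 0-111✓ 00-00✓ 00-01✓ 00-10✓ 000-0✓ 0000-✓ 001-0✓ 001-1✓ 0010-✓ 0011-✓ 01-00✓ 01-10✓ 01-11✓ 010-0✓ 010-1✓ 0100-✓ 0101-✓ 011-0✓ 0111-✓ 1-000✓ 1-010✓ 1-011✓ 1-110✓ 10-10✓ 100-0✓ 1001-✓ 11-00✓ 11-10✓ 11-11✓ 110-0✓ 1101-✓ 111-0✓ 1111-✓
Round 2: --000✓ --010✓ --110✓ -0-10✓ -00-0✓ -1-00✓ -1-10✓ -1-11✓ -10-0✓ -101-✓ -11-0✓ -111-✓ 0--00✓ 0--10✓ 0-0-0✓ 0-00- 0-1-0✓ 0-11- 00--0✓ 00-0- 001-- 01--0✓ 01-1-✓ 010-- 1--10✓ 1-0-0✓ 1-01- 11--0✓ 11-1-✓
Round 3: ---10 --0-0 -1--0 -1-1- 0---0
PIs = {---10, --0-0, -1--0, -1-1-, 0---0, 0-00-, 0-11-, 00-0-, 001--, 010--, 1-01-}
Coverage chart:
  m0: --0-0,0---0,0-00-,00-0-
  m1: 0-00-,00-0-
  m2: ---10,--0-0,0---0
  m4: 0---0,00-0-,001--
  m5: 00-0-,001--
  m6: ---10,0---0,0-11-,001--
  m7: 0-11-,001--
  m8: --0-0,-1--0,0---0,0-00-,010--
  m9: 0-00-,010--
  m10: ---10,--0-0,-1--0,-1-1-,0---0,010--
  m11: -1-1-,010--
  m12: -1--0,0---0
  m14: ---10,-1--0,-1-1-,0---0,0-11-
  m15: -1-1-,0-11-
  m16: --0-0 ←essential
  m18: ---10,--0-0,1-01-
  m19: 1-01- ←essential
  m22: ---10 ←essential
  m24: --0-0,-1--0
  m26: ---10,--0-0,-1--0,-1-1-,1-01-
  m27: -1-1-,1-01-
  m28: -1--0 ←essential
  m30: ---10,-1--0,-1-1-
  m31: -1-1- ←essential
Essential: ---10, --0-0, -1--0, -1-1-, 1-01-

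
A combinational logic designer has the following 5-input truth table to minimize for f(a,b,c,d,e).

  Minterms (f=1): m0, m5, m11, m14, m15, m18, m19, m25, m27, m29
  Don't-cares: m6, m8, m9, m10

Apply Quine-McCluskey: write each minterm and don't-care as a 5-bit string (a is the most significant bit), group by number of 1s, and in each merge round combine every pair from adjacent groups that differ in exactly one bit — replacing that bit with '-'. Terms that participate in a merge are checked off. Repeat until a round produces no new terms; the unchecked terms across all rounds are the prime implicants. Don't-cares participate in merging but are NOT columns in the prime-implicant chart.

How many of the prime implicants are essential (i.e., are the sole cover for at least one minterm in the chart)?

Round 0: 00000✓ 00101 00110✓ 01000✓ 01001✓ 01010✓ 01011✓ 01110✓ 01111✓ 10010✓ 10011✓ 11001✓ 11011✓ 11101✓
Round 1: -1001✓ -1011✓ 0-000 0-110 01-10✓ 01-11✓ 010-0✓ 010-1✓ 0100-✓ 0101-✓ 0111-✓ 1-011 1001- 11-01 110-1✓
Round 2: -10-1 01-1- 010--
PIs = {-10-1, 0-000, 0-110, 00101, 01-1-, 010--, 1-011, 1001-, 11-01}
Coverage chart:
  m0: 0-000 ←essential
  m5: 00101 ←essential
  m11: -10-1,01-1-,010--
  m14: 0-110,01-1-
  m15: 01-1- ←essential
  m18: 1001- ←essential
  m19: 1-011,1001-
  m25: -10-1,11-01
  m27: -10-1,1-011
  m29: 11-01 ←essential
Essential: 0-000, 00101, 01-1-, 1001-, 11-01

5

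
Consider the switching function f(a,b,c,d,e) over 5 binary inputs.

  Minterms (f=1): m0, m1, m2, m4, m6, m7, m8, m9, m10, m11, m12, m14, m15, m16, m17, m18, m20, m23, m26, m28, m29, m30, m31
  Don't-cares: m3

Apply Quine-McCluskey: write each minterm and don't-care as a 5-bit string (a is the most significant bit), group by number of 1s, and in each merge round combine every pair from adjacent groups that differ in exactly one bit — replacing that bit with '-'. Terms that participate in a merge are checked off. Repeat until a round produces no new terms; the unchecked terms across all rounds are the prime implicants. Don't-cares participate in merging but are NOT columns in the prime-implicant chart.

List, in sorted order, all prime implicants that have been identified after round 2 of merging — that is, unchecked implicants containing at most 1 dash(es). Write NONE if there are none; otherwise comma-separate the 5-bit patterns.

Round 0: 00000✓ 00001✓ 00010✓ 00011✓ 00100✓ 00110✓ 00111✓ 01000✓ 01001✓ 01010✓ 01011✓ 01100✓ 01110✓ 01111✓ 10000✓ 10001✓ 10010✓ 10100✓ 10111✓ 11010✓ 11100✓ 11101✓ 11110✓ 11111✓
Round 1: -0000✓ -0001✓ -0010✓ -0100✓ -0111✓ -1010✓ -1100✓ -1110✓ -1111✓ 0-000✓ 0-001✓ 0-010✓ 0-011✓ 0-100✓ 0-110✓ 0-111✓ 00-00✓ 00-10✓ 00-11✓ 000-0✓ 000-1✓ 0000-✓ 0001-✓ 001-0✓ 0011-✓ 01-00✓ 01-10✓ 01-11✓ 010-0✓ 010-1✓ 0100-✓ 0101-✓ 011-0✓ 0111-✓ 1-010✓ 1-100✓ 1-111✓ 10-00✓ 100-0✓ 1000-✓ 11-10✓ 111-0✓ 111-1✓ 1110-✓ 1111-✓
Round 2: --010 --100 --111 -0-00 -00-0 -000- -1-10 -11-0 -111- 0--00✓ 0--10✓ 0--11✓ 0-0-0✓ 0-0-1✓ 0-00-✓ 0-01-✓ 0-1-0✓ 0-11-✓ 00--0✓ 00-1-✓ 000--✓ 01--0✓ 01-1-✓ 010--✓ 111--
Round 3: 0---0 0--1- 0-0--
PIs = {--010, --100, --111, -0-00, -00-0, -000-, -1-10, -11-0, -111-, 0---0, 0--1-, 0-0--, 111--}

NONE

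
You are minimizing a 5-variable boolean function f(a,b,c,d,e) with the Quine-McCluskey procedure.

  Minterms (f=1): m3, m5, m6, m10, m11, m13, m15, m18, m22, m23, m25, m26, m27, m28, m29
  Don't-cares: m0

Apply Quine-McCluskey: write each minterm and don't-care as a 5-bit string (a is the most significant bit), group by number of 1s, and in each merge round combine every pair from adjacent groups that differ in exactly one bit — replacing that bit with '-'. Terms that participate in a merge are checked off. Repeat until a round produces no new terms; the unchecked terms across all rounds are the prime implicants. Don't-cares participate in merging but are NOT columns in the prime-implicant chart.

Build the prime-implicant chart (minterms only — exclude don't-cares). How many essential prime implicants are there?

6

Round 0: 00000 00011✓ 00101✓ 00110✓ 01010✓ 01011✓ 01101✓ 01111✓ 10010✓ 10110✓ 10111✓ 11001✓ 11010✓ 11011✓ 11100✓ 11101✓
Round 1: -0110 -1010✓ -1011✓ -1101 0-011 0-101 01-11 0101-✓ 011-1 1-010 10-10 1011- 11-01 110-1 1101-✓ 1110-
Round 2: -101-
PIs = {-0110, -101-, -1101, 0-011, 0-101, 00000, 01-11, 011-1, 1-010, 10-10, 1011-, 11-01, 110-1, 1110-}
Coverage chart:
  m3: 0-011 ←essential
  m5: 0-101 ←essential
  m6: -0110 ←essential
  m10: -101- ←essential
  m11: -101-,0-011,01-11
  m13: -1101,0-101,011-1
  m15: 01-11,011-1
  m18: 1-010,10-10
  m22: -0110,10-10,1011-
  m23: 1011- ←essential
  m25: 11-01,110-1
  m26: -101-,1-010
  m27: -101-,110-1
  m28: 1110- ←essential
  m29: -1101,11-01,1110-
Essential: -0110, -101-, 0-011, 0-101, 1011-, 1110-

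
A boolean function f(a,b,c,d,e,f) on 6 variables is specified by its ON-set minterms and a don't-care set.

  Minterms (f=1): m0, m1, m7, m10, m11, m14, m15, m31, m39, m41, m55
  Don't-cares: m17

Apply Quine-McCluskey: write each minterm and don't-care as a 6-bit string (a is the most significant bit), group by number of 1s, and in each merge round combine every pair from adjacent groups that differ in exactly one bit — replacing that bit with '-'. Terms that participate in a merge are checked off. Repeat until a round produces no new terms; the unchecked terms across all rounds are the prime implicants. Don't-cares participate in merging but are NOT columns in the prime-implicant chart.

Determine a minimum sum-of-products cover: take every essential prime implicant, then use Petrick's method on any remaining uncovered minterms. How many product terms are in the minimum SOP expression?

size-2^0 implicants → 000000(✓)  000001(✓)  000111(✓)  001010(✓)  001011(✓)  001110(✓)  001111(✓)  010001(✓)  011111(✓)  100111(✓)  101001  110111(✓)
size-2^1 implicants → -00111  0-0001  0-1111  00-111  00000-  001-10(✓)  001-11(✓)  00101-(✓)  00111-(✓)  1-0111
size-2^2 implicants → 001-1-
Unchecked terms (primes): -00111, 0-0001, 0-1111, 00-111, 00000-, 001-1-, 1-0111, 101001
Minterm coverage:
  m0 ⊆ 00000- [E]
  m1 ⊆ 0-0001,00000-
  m7 ⊆ -00111,00-111
  m10 ⊆ 001-1- [E]
  m11 ⊆ 001-1- [E]
  m14 ⊆ 001-1- [E]
  m15 ⊆ 0-1111,00-111,001-1-
  m31 ⊆ 0-1111 [E]
  m39 ⊆ -00111,1-0111
  m41 ⊆ 101001 [E]
  m55 ⊆ 1-0111 [E]
E = {0-1111, 00000-, 001-1-, 1-0111, 101001}
Petrick residual → -00111
Cover = b'c'def + a'cdef + a'b'c'd'e' + a'b'ce + ac'def + ab'cd'e'f  |cover|=6

6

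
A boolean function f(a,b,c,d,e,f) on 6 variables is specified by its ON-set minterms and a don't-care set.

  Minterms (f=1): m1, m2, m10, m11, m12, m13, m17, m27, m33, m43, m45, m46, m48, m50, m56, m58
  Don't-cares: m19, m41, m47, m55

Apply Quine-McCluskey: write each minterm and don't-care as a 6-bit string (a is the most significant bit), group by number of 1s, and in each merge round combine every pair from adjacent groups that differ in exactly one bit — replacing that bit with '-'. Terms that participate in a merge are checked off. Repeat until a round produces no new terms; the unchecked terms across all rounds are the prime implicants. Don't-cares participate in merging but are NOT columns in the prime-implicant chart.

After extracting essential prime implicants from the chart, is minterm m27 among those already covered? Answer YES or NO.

NO

[col 0] 000001*, 000010*, 001010*, 001011*, 001100*, 001101*, 010001*, 010011*, 011011*, 100001*, 101001*, 101011*, 101101*, 101110*, 101111*, 110000*, 110010*, 110111, 111000*, 111010*
[col 1] -00001, -01011, -01101, 0-0001, 0-1011, 00-010, 00101-, 00110-, 01-011, 0100-1, 10-001, 101-01*, 101-11*, 1010-1*, 1011-1*, 10111-, 11-000*, 11-010*, 1100-0*, 1110-0*
[col 2] 101--1, 11-0-0
Prime implicants: -00001, -01011, -01101, 0-0001, 0-1011, 00-010, 00101-, 00110-, 01-011, 0100-1, 10-001, 101--1, 10111-, 11-0-0, 110111
PI chart (minterm → PIs covering it):
  1 | -00001,0-0001
  2 | 00-010  (sole → essential)
  10 | 00-010,00101-
  11 | -01011,0-1011,00101-
  12 | 00110-  (sole → essential)
  13 | -01101,00110-
  17 | 0-0001,0100-1
  27 | 0-1011,01-011
  33 | -00001,10-001
  43 | -01011,101--1
  45 | -01101,101--1
  46 | 10111-  (sole → essential)
  48 | 11-0-0  (sole → essential)
  50 | 11-0-0  (sole → essential)
  56 | 11-0-0  (sole → essential)
  58 | 11-0-0  (sole → essential)
Essential prime implicants: 00-010, 00110-, 10111-, 11-0-0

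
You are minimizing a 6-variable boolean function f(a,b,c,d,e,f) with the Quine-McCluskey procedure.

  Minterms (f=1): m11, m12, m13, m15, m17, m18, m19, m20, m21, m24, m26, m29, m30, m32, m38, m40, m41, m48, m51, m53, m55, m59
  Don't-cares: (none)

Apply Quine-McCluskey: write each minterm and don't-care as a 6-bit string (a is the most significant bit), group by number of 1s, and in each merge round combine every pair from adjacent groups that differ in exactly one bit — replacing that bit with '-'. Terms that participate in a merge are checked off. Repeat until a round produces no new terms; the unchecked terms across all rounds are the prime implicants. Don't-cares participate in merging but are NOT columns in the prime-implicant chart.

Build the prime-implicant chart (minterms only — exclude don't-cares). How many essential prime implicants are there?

[col 0] 001011*, 001100*, 001101*, 001111*, 010001*, 010010*, 010011*, 010100*, 010101*, 011000*, 011010*, 011101*, 011110*, 100000*, 100110, 101000*, 101001*, 110000*, 110011*, 110101*, 110111*, 111011*
[col 1] -10011, -10101, 0-1101, 001-11, 0011-1, 00110-, 01-010, 01-101, 010-01, 0100-1, 01001-, 01010-, 011-10, 0110-0, 1-0000, 10-000, 10100-, 11-011, 110-11, 1101-1
Prime implicants: -10011, -10101, 0-1101, 001-11, 0011-1, 00110-, 01-010, 01-101, 010-01, 0100-1, 01001-, 01010-, 011-10, 0110-0, 1-0000, 10-000, 100110, 10100-, 11-011, 110-11, 1101-1
PI chart (minterm → PIs covering it):
  11 | 001-11  (sole → essential)
  12 | 00110-  (sole → essential)
  13 | 0-1101,0011-1,00110-
  15 | 001-11,0011-1
  17 | 010-01,0100-1
  18 | 01-010,01001-
  19 | -10011,0100-1,01001-
  20 | 01010-  (sole → essential)
  21 | -10101,01-101,010-01,01010-
  24 | 0110-0  (sole → essential)
  26 | 01-010,011-10,0110-0
  29 | 0-1101,01-101
  30 | 011-10  (sole → essential)
  32 | 1-0000,10-000
  38 | 100110  (sole → essential)
  40 | 10-000,10100-
  41 | 10100-  (sole → essential)
  48 | 1-0000  (sole → essential)
  51 | -10011,11-011,110-11
  53 | -10101,1101-1
  55 | 110-11,1101-1
  59 | 11-011  (sole → essential)
Essential prime implicants: 001-11, 00110-, 01010-, 011-10, 0110-0, 1-0000, 100110, 10100-, 11-011

9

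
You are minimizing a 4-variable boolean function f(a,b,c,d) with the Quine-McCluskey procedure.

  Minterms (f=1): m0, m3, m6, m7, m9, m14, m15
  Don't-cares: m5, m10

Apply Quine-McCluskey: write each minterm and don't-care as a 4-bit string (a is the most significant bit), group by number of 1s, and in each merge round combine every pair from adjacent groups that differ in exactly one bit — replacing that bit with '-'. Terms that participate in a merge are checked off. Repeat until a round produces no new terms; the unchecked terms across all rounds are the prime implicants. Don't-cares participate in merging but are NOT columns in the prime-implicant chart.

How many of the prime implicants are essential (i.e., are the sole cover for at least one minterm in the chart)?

size-2^0 implicants → 0000  0011(✓)  0101(✓)  0110(✓)  0111(✓)  1001  1010(✓)  1110(✓)  1111(✓)
size-2^1 implicants → -110(✓)  -111(✓)  0-11  01-1  011-(✓)  1-10  111-(✓)
size-2^2 implicants → -11-
Unchecked terms (primes): -11-, 0-11, 0000, 01-1, 1-10, 1001
Minterm coverage:
  m0 ⊆ 0000 [E]
  m3 ⊆ 0-11 [E]
  m6 ⊆ -11- [E]
  m7 ⊆ -11-,0-11,01-1
  m9 ⊆ 1001 [E]
  m14 ⊆ -11-,1-10
  m15 ⊆ -11- [E]
E = {-11-, 0-11, 0000, 1001}

4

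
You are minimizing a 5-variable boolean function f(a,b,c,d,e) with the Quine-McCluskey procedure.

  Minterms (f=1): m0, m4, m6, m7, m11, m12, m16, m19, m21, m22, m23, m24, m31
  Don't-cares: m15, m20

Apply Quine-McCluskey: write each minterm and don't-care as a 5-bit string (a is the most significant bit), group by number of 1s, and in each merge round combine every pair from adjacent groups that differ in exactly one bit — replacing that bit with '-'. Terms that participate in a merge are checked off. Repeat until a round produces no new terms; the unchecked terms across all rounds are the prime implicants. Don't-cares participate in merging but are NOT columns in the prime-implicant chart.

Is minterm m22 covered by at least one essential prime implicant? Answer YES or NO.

YES

size-2^0 implicants → 00000(✓)  00100(✓)  00110(✓)  00111(✓)  01011(✓)  01100(✓)  01111(✓)  10000(✓)  10011(✓)  10100(✓)  10101(✓)  10110(✓)  10111(✓)  11000(✓)  11111(✓)
size-2^1 implicants → -0000(✓)  -0100(✓)  -0110(✓)  -0111(✓)  -1111(✓)  0-100  0-111(✓)  00-00(✓)  001-0(✓)  0011-(✓)  01-11  1-000  1-111(✓)  10-00(✓)  10-11  101-0(✓)  101-1(✓)  1010-(✓)  1011-(✓)
size-2^2 implicants → --111  -0-00  -01-0  -011-  101--
Unchecked terms (primes): --111, -0-00, -01-0, -011-, 0-100, 01-11, 1-000, 10-11, 101--
Minterm coverage:
  m0 ⊆ -0-00 [E]
  m4 ⊆ -0-00,-01-0,0-100
  m6 ⊆ -01-0,-011-
  m7 ⊆ --111,-011-
  m11 ⊆ 01-11 [E]
  m12 ⊆ 0-100 [E]
  m16 ⊆ -0-00,1-000
  m19 ⊆ 10-11 [E]
  m21 ⊆ 101-- [E]
  m22 ⊆ -01-0,-011-,101--
  m23 ⊆ --111,-011-,10-11,101--
  m24 ⊆ 1-000 [E]
  m31 ⊆ --111 [E]
E = {--111, -0-00, 0-100, 01-11, 1-000, 10-11, 101--}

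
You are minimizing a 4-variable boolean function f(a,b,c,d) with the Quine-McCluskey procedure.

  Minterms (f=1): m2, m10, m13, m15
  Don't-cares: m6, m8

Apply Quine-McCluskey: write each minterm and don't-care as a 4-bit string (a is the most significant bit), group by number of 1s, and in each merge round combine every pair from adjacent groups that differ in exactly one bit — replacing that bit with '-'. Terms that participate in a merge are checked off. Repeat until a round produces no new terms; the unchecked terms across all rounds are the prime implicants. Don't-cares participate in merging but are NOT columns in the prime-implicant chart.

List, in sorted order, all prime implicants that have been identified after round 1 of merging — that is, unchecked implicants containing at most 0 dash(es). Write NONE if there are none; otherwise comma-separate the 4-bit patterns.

[col 0] 0010*, 0110*, 1000*, 1010*, 1101*, 1111*
[col 1] -010, 0-10, 10-0, 11-1
Prime implicants: -010, 0-10, 10-0, 11-1

NONE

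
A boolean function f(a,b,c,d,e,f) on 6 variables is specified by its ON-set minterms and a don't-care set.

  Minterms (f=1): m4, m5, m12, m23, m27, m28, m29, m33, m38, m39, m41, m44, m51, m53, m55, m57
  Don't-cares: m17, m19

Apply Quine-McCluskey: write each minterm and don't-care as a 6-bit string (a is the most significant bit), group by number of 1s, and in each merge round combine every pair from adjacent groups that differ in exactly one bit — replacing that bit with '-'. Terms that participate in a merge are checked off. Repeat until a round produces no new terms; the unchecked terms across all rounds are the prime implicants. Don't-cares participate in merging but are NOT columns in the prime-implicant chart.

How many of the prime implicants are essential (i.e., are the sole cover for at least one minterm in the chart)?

9

size-2^0 implicants → 000100(✓)  000101(✓)  001100(✓)  010001(✓)  010011(✓)  010111(✓)  011011(✓)  011100(✓)  011101(✓)  100001(✓)  100110(✓)  100111(✓)  101001(✓)  101100(✓)  110011(✓)  110101(✓)  110111(✓)  111001(✓)
size-2^1 implicants → -01100  -10011(✓)  -10111(✓)  0-1100  00-100  00010-  01-011  010-11(✓)  0100-1  01110-  1-0111  1-1001  10-001  10011-  110-11(✓)  1101-1
size-2^2 implicants → -10-11
Unchecked terms (primes): -01100, -10-11, 0-1100, 00-100, 00010-, 01-011, 0100-1, 01110-, 1-0111, 1-1001, 10-001, 10011-, 1101-1
Minterm coverage:
  m4 ⊆ 00-100,00010-
  m5 ⊆ 00010- [E]
  m12 ⊆ -01100,0-1100,00-100
  m23 ⊆ -10-11 [E]
  m27 ⊆ 01-011 [E]
  m28 ⊆ 0-1100,01110-
  m29 ⊆ 01110- [E]
  m33 ⊆ 10-001 [E]
  m38 ⊆ 10011- [E]
  m39 ⊆ 1-0111,10011-
  m41 ⊆ 1-1001,10-001
  m44 ⊆ -01100 [E]
  m51 ⊆ -10-11 [E]
  m53 ⊆ 1101-1 [E]
  m55 ⊆ -10-11,1-0111,1101-1
  m57 ⊆ 1-1001 [E]
E = {-01100, -10-11, 00010-, 01-011, 01110-, 1-1001, 10-001, 10011-, 1101-1}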